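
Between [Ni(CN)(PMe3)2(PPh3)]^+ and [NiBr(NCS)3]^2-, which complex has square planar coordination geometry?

[Ni(CN)(PMe3)2(PPh3)]^+

For [Ni(CN)(PMe3)2(PPh3)]^+: Ligand charges: each cyanide is −1; trimethylphosphine is neutral; triphenylphosphine is neutral. With an overall charge of +1 the nickel centre must be in the +2 oxidation state. Nickel is a group-10 element; Ni(II) is therefore d⁸. Cyanide, trimethylphosphine, and triphenylphosphine are strong-field ligands (high in the spectrochemical series). A 3d d⁸ ion with strong-field ligands gains enough CFSE to favour square planar over tetrahedral. → square planar.
For [NiBr(NCS)3]^2-: Summing ligand charges against the −2 overall charge gives an oxidation state of +2 for nickel. Ni sits in group 10, so the d-electron count is 10 − 2 = 8. Bromide and isothiocyanate are weak-field ligands. With weak-field ligands the CFSE gain from square planar is small, so a 3d d⁸ ion takes the sterically preferred tetrahedral geometry. → tetrahedral.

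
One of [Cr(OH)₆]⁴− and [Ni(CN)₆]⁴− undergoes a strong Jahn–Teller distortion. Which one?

[Cr(OH)₆]⁴−

[Cr(OH)₆]⁴−: Each hydroxide is −1; balancing the −4 overall charge requires Cr(II). Group 6 minus oxidation state 2 gives a d⁴ configuration. Hydroxide is a weak-field ligand for a first-row metal, so the complex is high-spin. The t₂g³e_g¹ (high-spin) configuration has an unevenly filled e_g set; the Jahn–Teller theorem predicts a tetragonal distortion (typically axial elongation) to lift the degeneracy.
[Ni(CN)₆]⁴−: Each cyanide is −1; balancing the −4 overall charge requires Ni(II). Group 10 minus oxidation state 2 gives a d⁸ configuration. The d⁸ configuration leaves the e_g set evenly filled (or empty) — no strong Jahn–Teller driving force.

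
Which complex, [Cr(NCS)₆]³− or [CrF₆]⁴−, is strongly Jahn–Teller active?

[Cr(NCS)₆]³−: Ligand charges: each isothiocyanate is −1. With an overall charge of −3 the chromium centre must be in the +3 oxidation state. Chromium is a group-6 element; Cr(III) is therefore d³. The d³ configuration leaves the e_g set evenly filled (or empty) — no strong Jahn–Teller driving force.
[CrF₆]⁴−: Each fluoride is −1; balancing the −4 overall charge requires Cr(II). Group 6 minus oxidation state 2 gives a d⁴ configuration. Fluoride is a weak-field ligand for a first-row metal, so the complex is high-spin. The t₂g³e_g¹ (high-spin) configuration has an unevenly filled e_g set; the Jahn–Teller theorem predicts a tetragonal distortion (typically axial elongation) to lift the degeneracy.

[CrF₆]⁴−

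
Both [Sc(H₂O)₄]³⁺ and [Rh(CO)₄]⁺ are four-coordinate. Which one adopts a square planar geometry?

[Rh(CO)₄]⁺

For [Sc(H₂O)₄]³⁺: Ligand charges: water is neutral. With an overall charge of +3 the scandium centre must be in the +3 oxidation state. Group 3 minus oxidation state 3 gives a d⁰ configuration. A d⁰ ion has no crystal-field stabilisation preference between square planar and tetrahedral, so four ligands adopt the sterically favoured tetrahedral geometry. → tetrahedral.
For [Rh(CO)₄]⁺: Ligand charges: carbonyl is neutral. With an overall charge of +1 the rhodium centre must be in the +1 oxidation state. Rh sits in group 9, so the d-electron count is 9 − 1 = 8. A 4d d⁸ ion has a large crystal-field splitting; square planar leaves the high-energy d_{x²−y²} orbital empty and maximises CFSE. → square planar.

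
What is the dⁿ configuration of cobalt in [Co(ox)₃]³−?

d6

Summing ligand charges against the −3 overall charge gives an oxidation state of +3 for cobalt.
Group 9 minus oxidation state 3 gives a d⁶ configuration.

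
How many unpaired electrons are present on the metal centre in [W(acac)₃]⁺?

2 unpaired electrons

Ligand charges: each acetylacetonate is −1. With an overall charge of +1 the tungsten centre must be in the +4 oxidation state.
Group 6 minus oxidation state 4 gives a d² configuration.
Counting donor atoms: 3×acetylacetonate (bidentate) → 6 donors. Coordination number = 6.
In an octahedral field the d² configuration is t₂g²e_g⁰ (only one arrangement possible), giving 2 unpaired electrons.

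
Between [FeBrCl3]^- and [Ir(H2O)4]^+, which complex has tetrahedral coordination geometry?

For [FeBrCl3]^-: Each bromide is −1; each chloride is −1; balancing the −1 overall charge requires Fe(III). Fe sits in group 8, so the d-electron count is 8 − 3 = 5. A high-spin d⁵ ion has zero CFSE in either geometry, so four ligands adopt the sterically favoured tetrahedral geometry. → tetrahedral.
For [Ir(H2O)4]^+: Ligand charges: water is neutral. With an overall charge of +1 the iridium centre must be in the +1 oxidation state. Iridium is a group-9 element; Ir(I) is therefore d⁸. A 5d d⁸ ion has a large crystal-field splitting; square planar leaves the high-energy d_{x²−y²} orbital empty and maximises CFSE. → square planar.

[FeBrCl3]^-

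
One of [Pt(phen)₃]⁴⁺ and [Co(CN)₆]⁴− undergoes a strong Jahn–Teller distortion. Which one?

[Pt(phen)₃]⁴⁺: Summing ligand charges against the +4 overall charge gives an oxidation state of +4 for platinum. Platinum is a group-10 element; Pt(IV) is therefore d⁶. A 5d ion has a large Δₒ and is invariably low-spin. The d⁶ configuration leaves the e_g set evenly filled (or empty) — no strong Jahn–Teller driving force.
[Co(CN)₆]⁴−: Summing ligand charges against the −4 overall charge gives an oxidation state of +2 for cobalt. Co sits in group 9, so the d-electron count is 9 − 2 = 7. Cyanide is a strong-field ligand (high in the spectrochemical series) for a first-row metal, so the complex is low-spin. The t₂g⁶e_g¹ (low-spin) configuration has an unevenly filled e_g set; the Jahn–Teller theorem predicts a tetragonal distortion (typically axial elongation) to lift the degeneracy.

[Co(CN)₆]⁴−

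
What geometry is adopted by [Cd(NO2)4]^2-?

tetrahedral

Each nitro (N-bound nitrite) is −1; balancing the −2 overall charge requires Cd(II).
Group 12 minus oxidation state 2 gives a d¹⁰ configuration.
With 4 monodentate ligands the coordination number is 4.
A d¹⁰ ion has no crystal-field stabilisation preference between square planar and tetrahedral, so four ligands adopt the sterically favoured tetrahedral geometry.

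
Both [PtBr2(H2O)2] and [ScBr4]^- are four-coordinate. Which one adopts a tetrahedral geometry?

[ScBr4]^-

For [PtBr2(H2O)2]: Each bromide is −1; water is neutral; balancing the 0 overall charge requires Pt(II). Group 10 minus oxidation state 2 gives a d⁸ configuration. A 5d d⁸ ion has a large crystal-field splitting; square planar leaves the high-energy d_{x²−y²} orbital empty and maximises CFSE. → square planar.
For [ScBr4]^-: Each bromide is −1; balancing the −1 overall charge requires Sc(III). Sc sits in group 3, so the d-electron count is 3 − 3 = 0. A d⁰ ion has no crystal-field stabilisation preference between square planar and tetrahedral, so four ligands adopt the sterically favoured tetrahedral geometry. → tetrahedral.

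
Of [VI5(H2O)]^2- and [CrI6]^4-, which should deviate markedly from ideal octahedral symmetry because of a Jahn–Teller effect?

[CrI6]^4-

[VI5(H2O)]^2-: Each iodide is −1; water is neutral; balancing the −2 overall charge requires V(III). Group 5 minus oxidation state 3 gives a d² configuration. The d² configuration leaves the e_g set evenly filled (or empty) — no strong Jahn–Teller driving force.
[CrI6]^4-: Each iodide is −1; balancing the −4 overall charge requires Cr(II). Group 6 minus oxidation state 2 gives a d⁴ configuration. Iodide is a weak-field ligand for a first-row metal, so the complex is high-spin. The t₂g³e_g¹ (high-spin) configuration has an unevenly filled e_g set; the Jahn–Teller theorem predicts a tetragonal distortion (typically axial elongation) to lift the degeneracy.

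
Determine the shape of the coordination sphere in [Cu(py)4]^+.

Pyridine is neutral; balancing the +1 overall charge requires Cu(I).
Group 11 minus oxidation state 1 gives a d¹⁰ configuration.
With 4 monodentate ligands the coordination number is 4.
A d¹⁰ ion has no crystal-field stabilisation preference between square planar and tetrahedral, so four ligands adopt the sterically favoured tetrahedral geometry.

tetrahedral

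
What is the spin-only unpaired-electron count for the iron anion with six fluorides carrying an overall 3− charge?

5 unpaired electrons

Summing ligand charges against the −3 overall charge gives an oxidation state of +3 for iron.
Iron is a group-8 element; Fe(III) is therefore d⁵.
The spin state decides the count: Fluoride is a weak-field ligand for a first-row metal, so the complex is high-spin.
An octahedral high-spin d⁵ ion is t₂g³e_g², giving 5 unpaired electrons.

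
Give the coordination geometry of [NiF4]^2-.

tetrahedral

Each fluoride is −1; balancing the −2 overall charge requires Ni(II).
Ni sits in group 10, so the d-electron count is 10 − 2 = 8.
Coordination number: 4.
Fluoride is a weak-field ligand.
With weak-field ligands the CFSE gain from square planar is small, so a 3d d⁸ ion takes the sterically preferred tetrahedral geometry.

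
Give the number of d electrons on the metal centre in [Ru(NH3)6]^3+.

d5

Ammonia is neutral; balancing the +3 overall charge requires Ru(III).
Ru sits in group 8, so the d-electron count is 8 − 3 = 5.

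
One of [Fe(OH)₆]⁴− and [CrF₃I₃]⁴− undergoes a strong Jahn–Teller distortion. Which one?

[CrF₃I₃]⁴−

[Fe(OH)₆]⁴−: Ligand charges: each hydroxide is −1. With an overall charge of −4 the iron centre must be in the +2 oxidation state. Group 8 minus oxidation state 2 gives a d⁶ configuration. Hydroxide is a weak-field ligand for a first-row metal, so the complex is high-spin. The d⁶ configuration leaves the e_g set evenly filled (or empty) — no strong Jahn–Teller driving force.
[CrF₃I₃]⁴−: Summing ligand charges against the −4 overall charge gives an oxidation state of +2 for chromium. Cr sits in group 6, so the d-electron count is 6 − 2 = 4. Fluoride and iodide are weak-field ligands for a first-row metal, so the complex is high-spin. The t₂g³e_g¹ (high-spin) configuration has an unevenly filled e_g set; the Jahn–Teller theorem predicts a tetragonal distortion (typically axial elongation) to lift the degeneracy.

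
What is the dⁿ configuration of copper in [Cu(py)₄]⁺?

Pyridine is neutral; balancing the +1 overall charge requires Cu(I).
Cu sits in group 11, so the d-electron count is 11 − 1 = 10.

d10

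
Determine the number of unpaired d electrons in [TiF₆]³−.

Each fluoride is −1; balancing the −3 overall charge requires Ti(III).
Ti sits in group 4, so the d-electron count is 4 − 3 = 1.
In an octahedral field the d¹ configuration is t₂g¹e_g⁰ (only one arrangement possible), giving 1 unpaired electron.

1 unpaired electron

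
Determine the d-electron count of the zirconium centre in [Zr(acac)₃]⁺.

d⁰

Ligand charges: each acetylacetonate is −1. With an overall charge of +1 the zirconium centre must be in the +4 oxidation state.
Zr sits in group 4, so the d-electron count is 4 − 4 = 0.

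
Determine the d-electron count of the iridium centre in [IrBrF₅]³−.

Summing ligand charges against the −3 overall charge gives an oxidation state of +3 for iridium.
Ir sits in group 9, so the d-electron count is 9 − 3 = 6.

d6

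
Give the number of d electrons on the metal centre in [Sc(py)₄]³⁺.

Summing ligand charges against the +3 overall charge gives an oxidation state of +3 for scandium.
Group 3 minus oxidation state 3 gives a d⁰ configuration.

d0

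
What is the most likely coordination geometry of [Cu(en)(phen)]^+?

Summing ligand charges against the +1 overall charge gives an oxidation state of +1 for copper.
Copper is a group-11 element; Cu(I) is therefore d¹⁰.
Counting donor atoms: 1×ethylenediamine (bidentate) → 2 donors; 1×1,10-phenanthroline (bidentate) → 2 donors. Coordination number = 4.
A d¹⁰ ion has no crystal-field stabilisation preference between square planar and tetrahedral, so four ligands adopt the sterically favoured tetrahedral geometry.

tetrahedral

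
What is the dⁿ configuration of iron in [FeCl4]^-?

Summing ligand charges against the −1 overall charge gives an oxidation state of +3 for iron.
Fe sits in group 8, so the d-electron count is 8 − 3 = 5.

d5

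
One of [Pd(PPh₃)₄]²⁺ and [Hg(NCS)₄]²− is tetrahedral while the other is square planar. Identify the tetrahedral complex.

For [Pd(PPh₃)₄]²⁺: Ligand charges: triphenylphosphine is neutral. With an overall charge of +2 the palladium centre must be in the +2 oxidation state. Group 10 minus oxidation state 2 gives a d⁸ configuration. A 4d d⁸ ion has a large crystal-field splitting; square planar leaves the high-energy d_{x²−y²} orbital empty and maximises CFSE. → square planar.
For [Hg(NCS)₄]²−: Each isothiocyanate is −1; balancing the −2 overall charge requires Hg(II). Hg sits in group 12, so the d-electron count is 12 − 2 = 10. A d¹⁰ ion has no crystal-field stabilisation preference between square planar and tetrahedral, so four ligands adopt the sterically favoured tetrahedral geometry. → tetrahedral.

[Hg(NCS)₄]²−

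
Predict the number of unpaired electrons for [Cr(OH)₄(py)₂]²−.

Summing ligand charges against the −2 overall charge gives an oxidation state of +2 for chromium.
Group 6 minus oxidation state 2 gives a d⁴ configuration.
The spin state decides the count: Hydroxide is a weak-field ligand for a first-row metal, so the complex is high-spin.
An octahedral high-spin d⁴ ion is t₂g³e_g¹, giving 4 unpaired electrons.

4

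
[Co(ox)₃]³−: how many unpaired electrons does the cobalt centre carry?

0

Ligand charges: each oxalate is −2. With an overall charge of −3 the cobalt centre must be in the +3 oxidation state.
Cobalt is a group-9 element; Co(III) is therefore d⁶.
Counting donor atoms: 3×oxalate (bidentate) → 6 donors. Coordination number = 6.
The spin state decides the count: Co(III) has an exceptionally large octahedral splitting and is low-spin with essentially every ligand except fluoride.
An octahedral low-spin d⁶ ion is t₂g⁶e_g⁰, giving 0 unpaired electrons.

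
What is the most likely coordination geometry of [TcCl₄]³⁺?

Ligand charges: each chloride is −1. With an overall charge of +3 the technetium centre must be in the +7 oxidation state.
Tc sits in group 7, so the d-electron count is 7 − 7 = 0.
With 4 monodentate ligands the coordination number is 4.
A d⁰ ion has no crystal-field stabilisation preference between square planar and tetrahedral, so four ligands adopt the sterically favoured tetrahedral geometry.

tetrahedral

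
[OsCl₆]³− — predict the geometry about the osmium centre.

Ligand charges: each chloride is −1. With an overall charge of −3 the osmium centre must be in the +3 oxidation state.
Osmium is a group-8 element; Os(III) is therefore d⁵.
With 6 monodentate ligands the coordination number is 6.
Six donors around a single metal centre give an octahedral coordination sphere.

octahedral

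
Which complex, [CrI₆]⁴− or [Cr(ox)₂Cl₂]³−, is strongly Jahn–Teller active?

[CrI₆]⁴−

[CrI₆]⁴−: Summing ligand charges against the −4 overall charge gives an oxidation state of +2 for chromium. Chromium is a group-6 element; Cr(II) is therefore d⁴. Iodide is a weak-field ligand for a first-row metal, so the complex is high-spin. The t₂g³e_g¹ (high-spin) configuration has an unevenly filled e_g set; the Jahn–Teller theorem predicts a tetragonal distortion (typically axial elongation) to lift the degeneracy.
[Cr(ox)₂Cl₂]³−: Summing ligand charges against the −3 overall charge gives an oxidation state of +3 for chromium. Cr sits in group 6, so the d-electron count is 6 − 3 = 3. The d³ configuration leaves the e_g set evenly filled (or empty) — no strong Jahn–Teller driving force.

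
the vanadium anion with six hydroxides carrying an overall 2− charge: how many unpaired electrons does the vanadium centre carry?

Each hydroxide is −1; balancing the −2 overall charge requires V(IV).
Vanadium is a group-5 element; V(IV) is therefore d¹.
In an octahedral field the d¹ configuration is t₂g¹e_g⁰ (only one arrangement possible), giving 1 unpaired electron.

1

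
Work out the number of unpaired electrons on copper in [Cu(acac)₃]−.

Each acetylacetonate is −1; balancing the −1 overall charge requires Cu(II).
Group 11 minus oxidation state 2 gives a d⁹ configuration.
Counting donor atoms: 3×acetylacetonate (bidentate) → 6 donors. Coordination number = 6.
In an octahedral field the d⁹ configuration is t₂g⁶e_g³ (only one arrangement possible), giving 1 unpaired electron.

1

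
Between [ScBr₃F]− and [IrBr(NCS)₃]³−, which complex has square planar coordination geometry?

For [ScBr₃F]−: Summing ligand charges against the −1 overall charge gives an oxidation state of +3 for scandium. Scandium is a group-3 element; Sc(III) is therefore d⁰. A d⁰ ion has no crystal-field stabilisation preference between square planar and tetrahedral, so four ligands adopt the sterically favoured tetrahedral geometry. → tetrahedral.
For [IrBr(NCS)₃]³−: Each bromide is −1; each isothiocyanate is −1; balancing the −3 overall charge requires Ir(I). Ir sits in group 9, so the d-electron count is 9 − 1 = 8. A 5d d⁸ ion has a large crystal-field splitting; square planar leaves the high-energy d_{x²−y²} orbital empty and maximises CFSE. → square planar.

[IrBr(NCS)₃]³−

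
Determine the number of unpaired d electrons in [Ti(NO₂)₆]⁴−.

2 unpaired electrons

Ligand charges: each nitro (N-bound nitrite) is −1. With an overall charge of −4 the titanium centre must be in the +2 oxidation state.
Group 4 minus oxidation state 2 gives a d² configuration.
In an octahedral field the d² configuration is t₂g²e_g⁰ (only one arrangement possible), giving 2 unpaired electrons.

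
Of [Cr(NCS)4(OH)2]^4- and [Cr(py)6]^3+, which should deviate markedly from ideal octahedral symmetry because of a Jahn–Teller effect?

[Cr(NCS)4(OH)2]^4-: Ligand charges: each isothiocyanate is −1; each hydroxide is −1. With an overall charge of −4 the chromium centre must be in the +2 oxidation state. Cr sits in group 6, so the d-electron count is 6 − 2 = 4. Hydroxide and isothiocyanate are weak-field ligands for a first-row metal, so the complex is high-spin. The t₂g³e_g¹ (high-spin) configuration has an unevenly filled e_g set; the Jahn–Teller theorem predicts a tetragonal distortion (typically axial elongation) to lift the degeneracy.
[Cr(py)6]^3+: Pyridine is neutral; balancing the +3 overall charge requires Cr(III). Chromium is a group-6 element; Cr(III) is therefore d³. The d³ configuration leaves the e_g set evenly filled (or empty) — no strong Jahn–Teller driving force.

[Cr(NCS)4(OH)2]^4-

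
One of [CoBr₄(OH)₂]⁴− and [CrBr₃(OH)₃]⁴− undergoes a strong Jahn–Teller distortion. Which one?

[CoBr₄(OH)₂]⁴−: Each bromide is −1; each hydroxide is −1; balancing the −4 overall charge requires Co(II). Cobalt is a group-9 element; Co(II) is therefore d⁷. Bromide and hydroxide are weak-field ligands for a first-row metal, so the complex is high-spin. The d⁷ configuration leaves the e_g set evenly filled (or empty) — no strong Jahn–Teller driving force.
[CrBr₃(OH)₃]⁴−: Summing ligand charges against the −4 overall charge gives an oxidation state of +2 for chromium. Group 6 minus oxidation state 2 gives a d⁴ configuration. Bromide and hydroxide are weak-field ligands for a first-row metal, so the complex is high-spin. The t₂g³e_g¹ (high-spin) configuration has an unevenly filled e_g set; the Jahn–Teller theorem predicts a tetragonal distortion (typically axial elongation) to lift the degeneracy.

[CrBr₃(OH)₃]⁴−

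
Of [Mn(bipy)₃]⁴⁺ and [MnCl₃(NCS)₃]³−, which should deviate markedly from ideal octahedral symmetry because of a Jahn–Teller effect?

[MnCl₃(NCS)₃]³−

[Mn(bipy)₃]⁴⁺: 2,2′-bipyridine is neutral; balancing the +4 overall charge requires Mn(IV). Manganese is a group-7 element; Mn(IV) is therefore d³. The d³ configuration leaves the e_g set evenly filled (or empty) — no strong Jahn–Teller driving force.
[MnCl₃(NCS)₃]³−: Summing ligand charges against the −3 overall charge gives an oxidation state of +3 for manganese. Manganese is a group-7 element; Mn(III) is therefore d⁴. Chloride and isothiocyanate are weak-field ligands for a first-row metal, so the complex is high-spin. The t₂g³e_g¹ (high-spin) configuration has an unevenly filled e_g set; the Jahn–Teller theorem predicts a tetragonal distortion (typically axial elongation) to lift the degeneracy.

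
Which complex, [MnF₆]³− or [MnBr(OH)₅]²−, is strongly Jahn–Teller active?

[MnF₆]³−

[MnF₆]³−: Summing ligand charges against the −3 overall charge gives an oxidation state of +3 for manganese. Mn sits in group 7, so the d-electron count is 7 − 3 = 4. Fluoride is a weak-field ligand for a first-row metal, so the complex is high-spin. The t₂g³e_g¹ (high-spin) configuration has an unevenly filled e_g set; the Jahn–Teller theorem predicts a tetragonal distortion (typically axial elongation) to lift the degeneracy.
[MnBr(OH)₅]²−: Ligand charges: each bromide is −1; each hydroxide is −1. With an overall charge of −2 the manganese centre must be in the +4 oxidation state. Mn sits in group 7, so the d-electron count is 7 − 4 = 3. The d³ configuration leaves the e_g set evenly filled (or empty) — no strong Jahn–Teller driving force.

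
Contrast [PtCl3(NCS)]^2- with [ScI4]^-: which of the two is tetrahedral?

[ScI4]^-

For [PtCl3(NCS)]^2-: Each chloride is −1; each isothiocyanate is −1; balancing the −2 overall charge requires Pt(II). Pt sits in group 10, so the d-electron count is 10 − 2 = 8. A 5d d⁸ ion has a large crystal-field splitting; square planar leaves the high-energy d_{x²−y²} orbital empty and maximises CFSE. → square planar.
For [ScI4]^-: Summing ligand charges against the −1 overall charge gives an oxidation state of +3 for scandium. Scandium is a group-3 element; Sc(III) is therefore d⁰. A d⁰ ion has no crystal-field stabilisation preference between square planar and tetrahedral, so four ligands adopt the sterically favoured tetrahedral geometry. → tetrahedral.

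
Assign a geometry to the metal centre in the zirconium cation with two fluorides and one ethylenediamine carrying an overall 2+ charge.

Each fluoride is −1; ethylenediamine is neutral; balancing the +2 overall charge requires Zr(IV).
Zr sits in group 4, so the d-electron count is 4 − 4 = 0.
Counting donor atoms: 2×fluoride (monodentate) → 2 donors; 1×ethylenediamine (bidentate) → 2 donors. Coordination number = 4.
A d⁰ ion has no crystal-field stabilisation preference between square planar and tetrahedral, so four ligands adopt the sterically favoured tetrahedral geometry.

tetrahedral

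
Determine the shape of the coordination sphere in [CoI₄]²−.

Summing ligand charges against the −2 overall charge gives an oxidation state of +2 for cobalt.
Co sits in group 9, so the d-electron count is 9 − 2 = 7.
With 4 monodentate ligands the coordination number is 4.
Iodide is a weak-field ligand.
For a high-spin 3d d⁷ ion with weak-field ligands the small Δₜ gives little square-planar CFSE advantage, so four ligands adopt the sterically favoured tetrahedral geometry.

tetrahedral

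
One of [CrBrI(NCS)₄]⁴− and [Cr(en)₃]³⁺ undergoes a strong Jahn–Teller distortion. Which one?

[CrBrI(NCS)₄]⁴−: Ligand charges: each bromide is −1; each iodide is −1; each isothiocyanate is −1. With an overall charge of −4 the chromium centre must be in the +2 oxidation state. Group 6 minus oxidation state 2 gives a d⁴ configuration. Bromide, iodide, and isothiocyanate are weak-field ligands for a first-row metal, so the complex is high-spin. The t₂g³e_g¹ (high-spin) configuration has an unevenly filled e_g set; the Jahn–Teller theorem predicts a tetragonal distortion (typically axial elongation) to lift the degeneracy.
[Cr(en)₃]³⁺: Summing ligand charges against the +3 overall charge gives an oxidation state of +3 for chromium. Chromium is a group-6 element; Cr(III) is therefore d³. The d³ configuration leaves the e_g set evenly filled (or empty) — no strong Jahn–Teller driving force.

[CrBrI(NCS)₄]⁴−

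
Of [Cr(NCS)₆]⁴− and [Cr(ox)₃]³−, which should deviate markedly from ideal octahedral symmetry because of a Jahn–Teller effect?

[Cr(NCS)₆]⁴−: Each isothiocyanate is −1; balancing the −4 overall charge requires Cr(II). Cr sits in group 6, so the d-electron count is 6 − 2 = 4. Isothiocyanate is a weak-field ligand for a first-row metal, so the complex is high-spin. The t₂g³e_g¹ (high-spin) configuration has an unevenly filled e_g set; the Jahn–Teller theorem predicts a tetragonal distortion (typically axial elongation) to lift the degeneracy.
[Cr(ox)₃]³−: Summing ligand charges against the −3 overall charge gives an oxidation state of +3 for chromium. Group 6 minus oxidation state 3 gives a d³ configuration. The d³ configuration leaves the e_g set evenly filled (or empty) — no strong Jahn–Teller driving force.

[Cr(NCS)₆]⁴−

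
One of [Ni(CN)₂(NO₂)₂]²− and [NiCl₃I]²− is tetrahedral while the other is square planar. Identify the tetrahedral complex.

[NiCl₃I]²−

For [Ni(CN)₂(NO₂)₂]²−: Each cyanide is −1; each nitro (N-bound nitrite) is −1; balancing the −2 overall charge requires Ni(II). Ni sits in group 10, so the d-electron count is 10 − 2 = 8. Cyanide and nitro (N-bound nitrite) are strong-field ligands (high in the spectrochemical series). A 3d d⁸ ion with strong-field ligands gains enough CFSE to favour square planar over tetrahedral. → square planar.
For [NiCl₃I]²−: Ligand charges: each chloride is −1; each iodide is −1. With an overall charge of −2 the nickel centre must be in the +2 oxidation state. Nickel is a group-10 element; Ni(II) is therefore d⁸. Chloride and iodide are weak-field ligands. With weak-field ligands the CFSE gain from square planar is small, so a 3d d⁸ ion takes the sterically preferred tetrahedral geometry. → tetrahedral.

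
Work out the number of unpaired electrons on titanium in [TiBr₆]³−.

1 unpaired electron

Each bromide is −1; balancing the −3 overall charge requires Ti(III).
Ti sits in group 4, so the d-electron count is 4 − 3 = 1.
In an octahedral field the d¹ configuration is t₂g¹e_g⁰ (only one arrangement possible), giving 1 unpaired electron.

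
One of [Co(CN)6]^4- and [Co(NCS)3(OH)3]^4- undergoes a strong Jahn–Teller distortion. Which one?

[Co(CN)6]^4-: Each cyanide is −1; balancing the −4 overall charge requires Co(II). Co sits in group 9, so the d-electron count is 9 − 2 = 7. Cyanide is a strong-field ligand (high in the spectrochemical series) for a first-row metal, so the complex is low-spin. The t₂g⁶e_g¹ (low-spin) configuration has an unevenly filled e_g set; the Jahn–Teller theorem predicts a tetragonal distortion (typically axial elongation) to lift the degeneracy.
[Co(NCS)3(OH)3]^4-: Each isothiocyanate is −1; each hydroxide is −1; balancing the −4 overall charge requires Co(II). Cobalt is a group-9 element; Co(II) is therefore d⁷. Hydroxide and isothiocyanate are weak-field ligands for a first-row metal, so the complex is high-spin. The d⁷ configuration leaves the e_g set evenly filled (or empty) — no strong Jahn–Teller driving force.

[Co(CN)6]^4-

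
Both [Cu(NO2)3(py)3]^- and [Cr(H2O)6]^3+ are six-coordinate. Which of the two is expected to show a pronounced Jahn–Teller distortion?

[Cu(NO2)3(py)3]^-

[Cu(NO2)3(py)3]^-: Summing ligand charges against the −1 overall charge gives an oxidation state of +2 for copper. Group 11 minus oxidation state 2 gives a d⁹ configuration. The t₂g⁶e_g³ configuration has an unevenly filled e_g set; the Jahn–Teller theorem predicts a tetragonal distortion (typically axial elongation) to lift the degeneracy.
[Cr(H2O)6]^3+: Summing ligand charges against the +3 overall charge gives an oxidation state of +3 for chromium. Group 6 minus oxidation state 3 gives a d³ configuration. The d³ configuration leaves the e_g set evenly filled (or empty) — no strong Jahn–Teller driving force.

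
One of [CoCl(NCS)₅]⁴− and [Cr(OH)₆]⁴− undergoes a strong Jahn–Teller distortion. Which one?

[CoCl(NCS)₅]⁴−: Ligand charges: each chloride is −1; each isothiocyanate is −1. With an overall charge of −4 the cobalt centre must be in the +2 oxidation state. Group 9 minus oxidation state 2 gives a d⁷ configuration. Chloride and isothiocyanate are weak-field ligands for a first-row metal, so the complex is high-spin. The d⁷ configuration leaves the e_g set evenly filled (or empty) — no strong Jahn–Teller driving force.
[Cr(OH)₆]⁴−: Each hydroxide is −1; balancing the −4 overall charge requires Cr(II). Chromium is a group-6 element; Cr(II) is therefore d⁴. Hydroxide is a weak-field ligand for a first-row metal, so the complex is high-spin. The t₂g³e_g¹ (high-spin) configuration has an unevenly filled e_g set; the Jahn–Teller theorem predicts a tetragonal distortion (typically axial elongation) to lift the degeneracy.

[Cr(OH)₆]⁴−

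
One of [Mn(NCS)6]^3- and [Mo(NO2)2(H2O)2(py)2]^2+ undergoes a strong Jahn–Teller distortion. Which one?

[Mn(NCS)6]^3-: Ligand charges: each isothiocyanate is −1. With an overall charge of −3 the manganese centre must be in the +3 oxidation state. Manganese is a group-7 element; Mn(III) is therefore d⁴. Isothiocyanate is a weak-field ligand for a first-row metal, so the complex is high-spin. The t₂g³e_g¹ (high-spin) configuration has an unevenly filled e_g set; the Jahn–Teller theorem predicts a tetragonal distortion (typically axial elongation) to lift the degeneracy.
[Mo(NO2)2(H2O)2(py)2]^2+: Ligand charges: each nitro (N-bound nitrite) is −1; water is neutral; pyridine is neutral. With an overall charge of +2 the molybdenum centre must be in the +4 oxidation state. Molybdenum is a group-6 element; Mo(IV) is therefore d². The d² configuration leaves the e_g set evenly filled (or empty) — no strong Jahn–Teller driving force.

[Mn(NCS)6]^3-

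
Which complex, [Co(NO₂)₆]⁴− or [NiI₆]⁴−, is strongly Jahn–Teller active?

[Co(NO₂)₆]⁴−: Ligand charges: each nitro (N-bound nitrite) is −1. With an overall charge of −4 the cobalt centre must be in the +2 oxidation state. Group 9 minus oxidation state 2 gives a d⁷ configuration. Nitro (N-bound nitrite) is a strong-field ligand (high in the spectrochemical series) for a first-row metal, so the complex is low-spin. The t₂g⁶e_g¹ (low-spin) configuration has an unevenly filled e_g set; the Jahn–Teller theorem predicts a tetragonal distortion (typically axial elongation) to lift the degeneracy.
[NiI₆]⁴−: Summing ligand charges against the −4 overall charge gives an oxidation state of +2 for nickel. Nickel is a group-10 element; Ni(II) is therefore d⁸. The d⁸ configuration leaves the e_g set evenly filled (or empty) — no strong Jahn–Teller driving force.

[Co(NO₂)₆]⁴−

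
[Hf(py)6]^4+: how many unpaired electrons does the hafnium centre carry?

Pyridine is neutral; balancing the +4 overall charge requires Hf(IV).
Hf sits in group 4, so the d-electron count is 4 − 4 = 0.
In an octahedral field the d⁰ configuration is t₂g⁰e_g⁰, giving 0 unpaired electrons.

0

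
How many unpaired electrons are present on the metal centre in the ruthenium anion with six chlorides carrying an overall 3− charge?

Ligand charges: each chloride is −1. With an overall charge of −3 the ruthenium centre must be in the +3 oxidation state.
Ru sits in group 8, so the d-electron count is 8 − 3 = 5.
The spin state decides the count: a 4d ion has a large Δₒ and is invariably low-spin.
An octahedral low-spin d⁵ ion is t₂g⁵e_g⁰, giving 1 unpaired electron.

1 unpaired electron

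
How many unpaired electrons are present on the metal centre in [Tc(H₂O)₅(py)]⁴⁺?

3

Ligand charges: water is neutral; pyridine is neutral. With an overall charge of +4 the technetium centre must be in the +4 oxidation state.
Technetium is a group-7 element; Tc(IV) is therefore d³.
In an octahedral field the d³ configuration is t₂g³e_g⁰ (only one arrangement possible), giving 3 unpaired electrons.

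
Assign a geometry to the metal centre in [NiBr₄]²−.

Each bromide is −1; balancing the −2 overall charge requires Ni(II).
Ni sits in group 10, so the d-electron count is 10 − 2 = 8.
With 4 monodentate ligands the coordination number is 4.
Bromide is a weak-field ligand.
With weak-field ligands the CFSE gain from square planar is small, so a 3d d⁸ ion takes the sterically preferred tetrahedral geometry.

tetrahedral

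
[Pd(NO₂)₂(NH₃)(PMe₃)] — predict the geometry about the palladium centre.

square planar

Summing ligand charges against the 0 overall charge gives an oxidation state of +2 for palladium.
Group 10 minus oxidation state 2 gives a d⁸ configuration.
With 4 monodentate ligands the coordination number is 4.
A 4d d⁸ ion has a large crystal-field splitting; square planar leaves the high-energy d_{x²−y²} orbital empty and maximises CFSE.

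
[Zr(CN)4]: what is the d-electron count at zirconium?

d0

Summing ligand charges against the 0 overall charge gives an oxidation state of +4 for zirconium.
Zr sits in group 4, so the d-electron count is 4 − 4 = 0.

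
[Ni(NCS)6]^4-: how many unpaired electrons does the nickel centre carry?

Ligand charges: each isothiocyanate is −1. With an overall charge of −4 the nickel centre must be in the +2 oxidation state.
Group 10 minus oxidation state 2 gives a d⁸ configuration.
In an octahedral field the d⁸ configuration is t₂g⁶e_g² (only one arrangement possible), giving 2 unpaired electrons.

2 unpaired electrons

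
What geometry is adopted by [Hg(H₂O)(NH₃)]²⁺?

linear

Water is neutral; ammonia is neutral; balancing the +2 overall charge requires Hg(II).
Group 12 minus oxidation state 2 gives a d¹⁰ configuration.
With 2 monodentate ligands the coordination number is 2.
A d¹⁰ ion with only two ligands adopts a linear arrangement (sp hybridisation; no CFSE preference).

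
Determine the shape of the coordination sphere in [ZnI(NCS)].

Each iodide is −1; each isothiocyanate is −1; balancing the 0 overall charge requires Zn(II).
Zn sits in group 12, so the d-electron count is 12 − 2 = 10.
Coordination number: 2.
A d¹⁰ ion with only two ligands adopts a linear arrangement (sp hybridisation; no CFSE preference).

linear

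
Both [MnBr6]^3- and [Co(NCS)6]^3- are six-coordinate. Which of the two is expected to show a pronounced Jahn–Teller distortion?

[MnBr6]^3-: Each bromide is −1; balancing the −3 overall charge requires Mn(III). Group 7 minus oxidation state 3 gives a d⁴ configuration. Bromide is a weak-field ligand for a first-row metal, so the complex is high-spin. The t₂g³e_g¹ (high-spin) configuration has an unevenly filled e_g set; the Jahn–Teller theorem predicts a tetragonal distortion (typically axial elongation) to lift the degeneracy.
[Co(NCS)6]^3-: Summing ligand charges against the −3 overall charge gives an oxidation state of +3 for cobalt. Cobalt is a group-9 element; Co(III) is therefore d⁶. Co(III) has an exceptionally large octahedral splitting and is low-spin with essentially every ligand except fluoride. The d⁶ configuration leaves the e_g set evenly filled (or empty) — no strong Jahn–Teller driving force.

[MnBr6]^3-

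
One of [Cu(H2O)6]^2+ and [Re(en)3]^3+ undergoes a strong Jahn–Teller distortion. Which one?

[Cu(H2O)6]^2+: Summing ligand charges against the +2 overall charge gives an oxidation state of +2 for copper. Cu sits in group 11, so the d-electron count is 11 − 2 = 9. The t₂g⁶e_g³ configuration has an unevenly filled e_g set; the Jahn–Teller theorem predicts a tetragonal distortion (typically axial elongation) to lift the degeneracy.
[Re(en)3]^3+: Ligand charges: ethylenediamine is neutral. With an overall charge of +3 the rhenium centre must be in the +3 oxidation state. Re sits in group 7, so the d-electron count is 7 − 3 = 4. A 5d ion has a large Δₒ and is invariably low-spin. The d⁴ configuration leaves the e_g set evenly filled (or empty) — no strong Jahn–Teller driving force.

[Cu(H2O)6]^2+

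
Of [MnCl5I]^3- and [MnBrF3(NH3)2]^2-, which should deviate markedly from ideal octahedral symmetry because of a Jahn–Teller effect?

[MnCl5I]^3-: Ligand charges: each chloride is −1; each iodide is −1. With an overall charge of −3 the manganese centre must be in the +3 oxidation state. Group 7 minus oxidation state 3 gives a d⁴ configuration. Chloride and iodide are weak-field ligands for a first-row metal, so the complex is high-spin. The t₂g³e_g¹ (high-spin) configuration has an unevenly filled e_g set; the Jahn–Teller theorem predicts a tetragonal distortion (typically axial elongation) to lift the degeneracy.
[MnBrF3(NH3)2]^2-: Summing ligand charges against the −2 overall charge gives an oxidation state of +2 for manganese. Manganese is a group-7 element; Mn(II) is therefore d⁵. Bromide and fluoride are weak-field ligands for a first-row metal, so the complex is high-spin. The d⁵ configuration leaves the e_g set evenly filled (or empty) — no strong Jahn–Teller driving force.

[MnCl5I]^3-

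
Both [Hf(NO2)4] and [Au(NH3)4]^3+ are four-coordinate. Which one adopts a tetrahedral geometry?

[Hf(NO2)4]

For [Hf(NO2)4]: Each nitro (N-bound nitrite) is −1; balancing the 0 overall charge requires Hf(IV). Hafnium is a group-4 element; Hf(IV) is therefore d⁰. A d⁰ ion has no crystal-field stabilisation preference between square planar and tetrahedral, so four ligands adopt the sterically favoured tetrahedral geometry. → tetrahedral.
For [Au(NH3)4]^3+: Ligand charges: ammonia is neutral. With an overall charge of +3 the gold centre must be in the +3 oxidation state. Gold is a group-11 element; Au(III) is therefore d⁸. A 5d d⁸ ion has a large crystal-field splitting; square planar leaves the high-energy d_{x²−y²} orbital empty and maximises CFSE. → square planar.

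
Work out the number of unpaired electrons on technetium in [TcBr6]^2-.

Summing ligand charges against the −2 overall charge gives an oxidation state of +4 for technetium.
Tc sits in group 7, so the d-electron count is 7 − 4 = 3.
In an octahedral field the d³ configuration is t₂g³e_g⁰ (only one arrangement possible), giving 3 unpaired electrons.

3 unpaired electrons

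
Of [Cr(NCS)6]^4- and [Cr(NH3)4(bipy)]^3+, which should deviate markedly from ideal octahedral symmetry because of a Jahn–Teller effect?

[Cr(NCS)6]^4-

[Cr(NCS)6]^4-: Ligand charges: each isothiocyanate is −1. With an overall charge of −4 the chromium centre must be in the +2 oxidation state. Group 6 minus oxidation state 2 gives a d⁴ configuration. Isothiocyanate is a weak-field ligand for a first-row metal, so the complex is high-spin. The t₂g³e_g¹ (high-spin) configuration has an unevenly filled e_g set; the Jahn–Teller theorem predicts a tetragonal distortion (typically axial elongation) to lift the degeneracy.
[Cr(NH3)4(bipy)]^3+: Ligand charges: ammonia is neutral; 2,2′-bipyridine is neutral. With an overall charge of +3 the chromium centre must be in the +3 oxidation state. Cr sits in group 6, so the d-electron count is 6 − 3 = 3. The d³ configuration leaves the e_g set evenly filled (or empty) — no strong Jahn–Teller driving force.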